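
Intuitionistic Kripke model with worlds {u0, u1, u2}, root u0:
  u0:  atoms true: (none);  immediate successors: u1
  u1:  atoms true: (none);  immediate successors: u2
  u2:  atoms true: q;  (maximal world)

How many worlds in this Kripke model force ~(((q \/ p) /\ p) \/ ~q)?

3

u0: forces it.
u1: forces it.
u2: forces it.
Worlds forcing the formula: {u0, u1, u2}.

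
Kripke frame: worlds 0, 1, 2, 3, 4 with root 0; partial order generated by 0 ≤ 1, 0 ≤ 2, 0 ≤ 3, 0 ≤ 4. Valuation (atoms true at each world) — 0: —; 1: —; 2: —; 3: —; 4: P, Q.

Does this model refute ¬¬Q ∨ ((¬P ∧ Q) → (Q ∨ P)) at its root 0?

No

0 ⊩ ¬¬Q ∨ ((¬P ∧ Q) → (Q ∨ P)) via the disjunct (¬P ∧ Q) → (Q ∨ P).
So the root 0 forces ¬¬Q ∨ ((¬P ∧ Q) → (Q ∨ P)); the model is not a countermodel.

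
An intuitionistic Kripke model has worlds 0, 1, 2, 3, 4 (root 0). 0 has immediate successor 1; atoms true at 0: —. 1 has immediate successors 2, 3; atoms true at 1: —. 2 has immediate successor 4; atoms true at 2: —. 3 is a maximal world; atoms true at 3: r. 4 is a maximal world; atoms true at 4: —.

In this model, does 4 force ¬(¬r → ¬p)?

4 ⊮ ¬(¬r → ¬p) since 4 is accessible from 4 and 4 ⊩ ¬r → ¬p.
4 ⊩ ¬r → ¬p: every world accessible from 4 that forces ¬r (namely 4) also forces ¬p.

No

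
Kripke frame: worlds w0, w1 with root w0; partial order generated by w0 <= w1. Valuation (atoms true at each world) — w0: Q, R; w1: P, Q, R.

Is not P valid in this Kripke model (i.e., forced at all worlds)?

Not every world: w0 does not force not P.
w0 does not force not P since w1 is accessible from w0 and w1 forces P.

No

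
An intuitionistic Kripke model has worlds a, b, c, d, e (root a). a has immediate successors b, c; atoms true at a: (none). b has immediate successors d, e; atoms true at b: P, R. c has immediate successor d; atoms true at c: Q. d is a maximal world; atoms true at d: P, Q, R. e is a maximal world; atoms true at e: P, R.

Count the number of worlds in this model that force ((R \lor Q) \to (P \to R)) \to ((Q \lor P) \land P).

a: does not force it — a \nVdash ((R \lor Q) \to (P \to R)) \to ((Q \lor P) \land P): already at a itself, a \Vdash (R \lor Q) \to (P \to R) but a \nVdash (Q \lor P) \land P.
b: forces it.
c: does not force it — c \nVdash ((R \lor Q) \to (P \to R)) \to ((Q \lor P) \land P): already at c itself, c \Vdash (R \lor Q) \to (P \to R) but c \nVdash (Q \lor P) \land P.
d: forces it.
e: forces it.
Worlds forcing the formula: {b, d, e}.

3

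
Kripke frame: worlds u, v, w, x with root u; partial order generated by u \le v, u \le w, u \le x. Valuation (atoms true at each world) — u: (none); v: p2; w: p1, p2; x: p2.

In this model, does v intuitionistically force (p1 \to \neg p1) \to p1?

v \nVdash (p1 \to \neg p1) \to p1: already at v itself, v \Vdash p1 \to \neg p1 but v \nVdash p1.
v lacks atom p1, so v \nVdash p1.

No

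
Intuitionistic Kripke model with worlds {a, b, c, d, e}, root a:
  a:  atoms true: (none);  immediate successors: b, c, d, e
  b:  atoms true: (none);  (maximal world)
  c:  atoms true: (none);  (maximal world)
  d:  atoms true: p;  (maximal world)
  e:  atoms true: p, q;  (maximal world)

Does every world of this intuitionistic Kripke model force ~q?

No

Not every world: a ||-/- ~q.
a ||-/- ~q since e is accessible from a and e ||- q.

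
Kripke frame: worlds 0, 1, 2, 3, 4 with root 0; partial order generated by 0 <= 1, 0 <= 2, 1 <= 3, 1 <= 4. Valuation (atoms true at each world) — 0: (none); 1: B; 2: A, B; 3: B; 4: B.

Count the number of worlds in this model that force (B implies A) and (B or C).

0: does not force it — 0 does not force (B implies A) and (B or C) since 0 fails B implies A.
1: does not force it — 1 does not force (B implies A) and (B or C) since 1 fails B implies A.
2: forces it.
3: does not force it.
4: does not force it.
Worlds forcing the formula: {2}.

1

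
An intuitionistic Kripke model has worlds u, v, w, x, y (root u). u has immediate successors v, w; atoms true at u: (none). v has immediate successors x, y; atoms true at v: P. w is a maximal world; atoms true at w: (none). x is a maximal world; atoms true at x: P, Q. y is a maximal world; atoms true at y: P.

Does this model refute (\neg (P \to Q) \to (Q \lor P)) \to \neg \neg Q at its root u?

u \nVdash (\neg (P \to Q) \to (Q \lor P)) \to \neg \neg Q: already at u itself, u \Vdash \neg (P \to Q) \to (Q \lor P) but u \nVdash \neg \neg Q.
u \nVdash \neg \neg Q since w is accessible from u and w \Vdash \neg Q.
w \Vdash \neg Q: no world accessible from w forces Q.
So the root u does not force (\neg (P \to Q) \to (Q \lor P)) \to \neg \neg Q; the model is a countermodel.

Yes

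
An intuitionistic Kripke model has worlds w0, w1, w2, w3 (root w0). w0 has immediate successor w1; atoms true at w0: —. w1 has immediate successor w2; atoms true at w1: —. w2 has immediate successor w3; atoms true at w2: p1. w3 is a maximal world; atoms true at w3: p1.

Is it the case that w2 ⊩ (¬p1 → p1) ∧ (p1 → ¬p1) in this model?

w2 ⊮ (¬p1 → p1) ∧ (p1 → ¬p1) since w2 fails p1 → ¬p1.

No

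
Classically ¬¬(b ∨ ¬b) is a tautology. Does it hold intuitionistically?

Yes

This is the double negation of excluded middle, which is intuitionistically derivable.
Assuming ¬(b ∨ ¬b): from b we'd get b ∨ ¬b, so ¬b; but then b ∨ ¬b again — contradiction. Hence ¬¬(b ∨ ¬b).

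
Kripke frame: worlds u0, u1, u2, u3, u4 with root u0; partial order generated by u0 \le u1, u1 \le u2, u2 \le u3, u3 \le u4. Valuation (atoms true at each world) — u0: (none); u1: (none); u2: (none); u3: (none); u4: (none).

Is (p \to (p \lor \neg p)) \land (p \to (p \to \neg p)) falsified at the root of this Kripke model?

u0 \Vdash (p \to (p \lor \neg p)) \land (p \to (p \to \neg p)) since u0 forces both conjuncts.
So the root u0 forces (p \to (p \lor \neg p)) \land (p \to (p \to \neg p)); the model is not a countermodel.

No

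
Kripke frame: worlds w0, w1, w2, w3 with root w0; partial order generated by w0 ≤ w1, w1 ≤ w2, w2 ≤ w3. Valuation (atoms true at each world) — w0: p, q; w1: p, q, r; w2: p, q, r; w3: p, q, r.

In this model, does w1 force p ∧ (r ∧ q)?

w1 ⊩ p ∧ (r ∧ q) since w1 forces both conjuncts.

Yes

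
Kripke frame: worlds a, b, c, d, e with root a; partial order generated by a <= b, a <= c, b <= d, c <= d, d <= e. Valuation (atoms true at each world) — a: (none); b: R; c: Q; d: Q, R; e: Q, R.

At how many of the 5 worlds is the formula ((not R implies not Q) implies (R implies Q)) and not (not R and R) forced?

a: does not force it — a does not force ((not R implies not Q) implies (R implies Q)) and not (not R and R) since a fails (not R implies not Q) implies (R implies Q).
b: does not force it.
c: forces it.
d: forces it.
e: forces it.
Worlds forcing the formula: {c, d, e}.

3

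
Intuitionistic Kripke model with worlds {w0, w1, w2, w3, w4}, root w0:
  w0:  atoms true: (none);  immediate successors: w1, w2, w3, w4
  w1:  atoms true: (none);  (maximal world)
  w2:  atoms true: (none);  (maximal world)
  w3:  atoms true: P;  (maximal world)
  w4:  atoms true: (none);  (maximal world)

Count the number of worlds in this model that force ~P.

3

w0: does not force it — w0 ||-/- ~P since w3 is accessible from w0 and w3 ||- P.
w1: forces it.
w2: forces it.
w3: does not force it — w3 ||-/- ~P since w3 is accessible from w3 and w3 ||- P.
w4: forces it.
Worlds forcing the formula: {w1, w2, w4}.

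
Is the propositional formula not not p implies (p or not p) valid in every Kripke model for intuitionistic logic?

This is a variant of double-negation elimination (deriving excluded middle from double negation), which is not intuitionistically valid.
A Kripke countermodel: worlds w0, w1; order generated by w0 <= w1; atoms true at each world — w0:{}; w1:{p}.
w0 does not force not not p implies (p or not p): already at w0 itself, w0 forces not not p but w0 does not force p or not p.
w0 does not force p or not p: neither disjunct is forced at w0.
w0 lacks atom p, so w0 does not force p.
So the root w0 does not force the formula.

No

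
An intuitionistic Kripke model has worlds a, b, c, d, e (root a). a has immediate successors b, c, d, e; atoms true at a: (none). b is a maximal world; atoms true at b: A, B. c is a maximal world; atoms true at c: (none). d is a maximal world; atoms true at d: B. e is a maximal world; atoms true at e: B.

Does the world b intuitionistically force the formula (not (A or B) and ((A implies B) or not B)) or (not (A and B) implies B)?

Yes

b forces (not (A or B) and ((A implies B) or not B)) or (not (A and B) implies B) via the disjunct not (A and B) implies B.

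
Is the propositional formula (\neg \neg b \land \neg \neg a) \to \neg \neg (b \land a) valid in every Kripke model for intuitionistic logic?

This is the distribution of double negation over conjunction, which is intuitionistically derivable.
Assume \neg \neg b, \neg \neg a, and \neg (b \land a). From b we'd get \neg a (since b \land a is refuted), contradicting \neg \neg a; so \neg b, contradicting \neg \neg b.

Yes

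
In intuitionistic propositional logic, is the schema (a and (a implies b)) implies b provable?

This is modus ponens in implicational form, which is intuitionistically derivable.
If a world forces a and a implies b, then applying the implication at that world (which is accessible from itself) gives b.

Yes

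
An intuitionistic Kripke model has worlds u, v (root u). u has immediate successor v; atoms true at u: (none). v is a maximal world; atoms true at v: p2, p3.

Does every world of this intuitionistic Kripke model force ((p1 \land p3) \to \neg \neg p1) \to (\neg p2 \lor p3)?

No

Not every world: u \nVdash ((p1 \land p3) \to \neg \neg p1) \to (\neg p2 \lor p3).
u \nVdash ((p1 \land p3) \to \neg \neg p1) \to (\neg p2 \lor p3): already at u itself, u \Vdash (p1 \land p3) \to \neg \neg p1 but u \nVdash \neg p2 \lor p3.
u \nVdash \neg p2 \lor p3: neither disjunct is forced at u.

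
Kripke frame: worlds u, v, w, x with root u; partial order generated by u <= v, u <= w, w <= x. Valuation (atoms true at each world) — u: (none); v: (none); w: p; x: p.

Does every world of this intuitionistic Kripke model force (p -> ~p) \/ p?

No

Not every world: u ||-/- (p -> ~p) \/ p.
u ||-/- (p -> ~p) \/ p: neither disjunct is forced at u.
u ||-/- p -> ~p: at the accessible world w, w ||- p but w ||-/- ~p.
w ||-/- ~p since w is accessible from w and w ||- p.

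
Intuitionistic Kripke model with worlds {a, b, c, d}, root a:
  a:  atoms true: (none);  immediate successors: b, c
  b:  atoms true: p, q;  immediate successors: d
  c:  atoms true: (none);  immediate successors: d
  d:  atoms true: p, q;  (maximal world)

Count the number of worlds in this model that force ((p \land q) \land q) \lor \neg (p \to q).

a: does not force it — a \nVdash ((p \land q) \land q) \lor \neg (p \to q): neither disjunct is forced at a.
b: forces it.
c: does not force it — c \nVdash ((p \land q) \land q) \lor \neg (p \to q): neither disjunct is forced at c.
d: forces it.
Worlds forcing the formula: {b, d}.

2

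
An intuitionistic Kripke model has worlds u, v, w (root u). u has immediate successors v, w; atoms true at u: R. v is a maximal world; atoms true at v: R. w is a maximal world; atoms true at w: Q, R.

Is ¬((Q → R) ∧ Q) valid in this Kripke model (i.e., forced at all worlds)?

Not every world: u ⊮ ¬((Q → R) ∧ Q).
u ⊮ ¬((Q → R) ∧ Q) since w is accessible from u and w ⊩ (Q → R) ∧ Q.
w ⊩ (Q → R) ∧ Q since w forces both conjuncts.

No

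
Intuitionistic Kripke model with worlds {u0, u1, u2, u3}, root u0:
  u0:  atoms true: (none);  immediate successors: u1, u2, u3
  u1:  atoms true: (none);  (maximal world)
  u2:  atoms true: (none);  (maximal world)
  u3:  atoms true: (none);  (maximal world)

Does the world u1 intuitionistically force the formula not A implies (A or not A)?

u1 forces not A implies (A or not A): every world accessible from u1 that forces not A (namely u1) also forces A or not A.

Yes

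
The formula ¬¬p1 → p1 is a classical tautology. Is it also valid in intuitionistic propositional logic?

This is double-negation elimination, which is not intuitionistically valid.
A Kripke countermodel: worlds 0, 1; order generated by 0 ≤ 1; atoms true at each world — 0:{}; 1:{p1}.
0 ⊮ ¬¬p1 → p1: already at 0 itself, 0 ⊩ ¬¬p1 but 0 ⊮ p1.
0 lacks atom p1, so 0 ⊮ p1.
So the root 0 does not force the formula.

No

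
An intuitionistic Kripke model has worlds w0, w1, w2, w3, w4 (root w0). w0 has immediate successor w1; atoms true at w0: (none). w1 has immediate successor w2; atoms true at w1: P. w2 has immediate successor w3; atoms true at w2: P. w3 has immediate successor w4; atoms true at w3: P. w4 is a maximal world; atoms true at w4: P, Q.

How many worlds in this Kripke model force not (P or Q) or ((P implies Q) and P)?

w0: does not force it — w0 does not force not (P or Q) or ((P implies Q) and P): neither disjunct is forced at w0.
w1: does not force it — w1 does not force not (P or Q) or ((P implies Q) and P): neither disjunct is forced at w1.
w2: does not force it.
w3: does not force it.
w4: forces it.
Worlds forcing the formula: {w4}.

1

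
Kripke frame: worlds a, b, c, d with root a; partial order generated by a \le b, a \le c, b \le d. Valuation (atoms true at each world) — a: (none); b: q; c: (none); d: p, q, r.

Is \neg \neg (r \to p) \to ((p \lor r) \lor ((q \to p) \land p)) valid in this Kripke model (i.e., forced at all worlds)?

No

Not every world: a \nVdash \neg \neg (r \to p) \to ((p \lor r) \lor ((q \to p) \land p)).
a \nVdash \neg \neg (r \to p) \to ((p \lor r) \lor ((q \to p) \land p)): already at a itself, a \Vdash \neg \neg (r \to p) but a \nVdash (p \lor r) \lor ((q \to p) \land p).
a \nVdash (p \lor r) \lor ((q \to p) \land p): neither disjunct is forced at a.
a \nVdash p \lor r: neither disjunct is forced at a.
a lacks atom p, so a \nVdash p.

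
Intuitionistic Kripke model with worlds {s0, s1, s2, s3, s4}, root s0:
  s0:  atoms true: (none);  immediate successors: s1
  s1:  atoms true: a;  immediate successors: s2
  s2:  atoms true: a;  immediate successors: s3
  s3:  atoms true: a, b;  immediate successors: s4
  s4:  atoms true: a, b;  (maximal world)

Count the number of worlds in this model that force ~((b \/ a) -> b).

0

s0: does not force it — s0 ||-/- ~((b \/ a) -> b) since s3 is accessible from s0 and s3 ||- (b \/ a) -> b.
s1: does not force it — s1 ||-/- ~((b \/ a) -> b) since s3 is accessible from s1 and s3 ||- (b \/ a) -> b.
s2: does not force it.
s3: does not force it.
s4: does not force it.
Worlds forcing the formula: { }.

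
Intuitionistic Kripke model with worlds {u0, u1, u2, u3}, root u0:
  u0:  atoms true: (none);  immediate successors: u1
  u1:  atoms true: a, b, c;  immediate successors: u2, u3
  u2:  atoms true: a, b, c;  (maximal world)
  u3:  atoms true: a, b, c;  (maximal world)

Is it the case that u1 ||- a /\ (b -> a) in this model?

Yes

u1 ||- a /\ (b -> a) since u1 forces both conjuncts.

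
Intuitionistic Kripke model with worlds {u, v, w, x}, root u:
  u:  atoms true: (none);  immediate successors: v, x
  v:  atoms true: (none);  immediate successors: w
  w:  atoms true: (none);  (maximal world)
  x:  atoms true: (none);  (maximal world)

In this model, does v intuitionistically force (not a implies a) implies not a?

v forces (not a implies a) implies not a vacuously: no world accessible from v forces the antecedent not a implies a.

Yes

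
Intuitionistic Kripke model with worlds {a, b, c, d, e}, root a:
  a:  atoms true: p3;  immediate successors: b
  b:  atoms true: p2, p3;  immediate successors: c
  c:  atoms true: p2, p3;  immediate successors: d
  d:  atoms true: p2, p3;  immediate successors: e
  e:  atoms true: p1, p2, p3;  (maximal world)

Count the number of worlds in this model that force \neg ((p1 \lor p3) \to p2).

0

a: does not force it — a \nVdash \neg ((p1 \lor p3) \to p2) since b is accessible from a and b \Vdash (p1 \lor p3) \to p2.
b: does not force it — b \nVdash \neg ((p1 \lor p3) \to p2) since b is accessible from b and b \Vdash (p1 \lor p3) \to p2.
c: does not force it.
d: does not force it.
e: does not force it.
Worlds forcing the formula: { }.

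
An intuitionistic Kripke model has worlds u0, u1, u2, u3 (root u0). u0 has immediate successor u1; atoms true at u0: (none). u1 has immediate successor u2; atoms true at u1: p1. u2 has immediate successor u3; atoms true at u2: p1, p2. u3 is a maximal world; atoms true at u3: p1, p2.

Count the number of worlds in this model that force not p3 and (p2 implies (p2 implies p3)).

u0: does not force it — u0 does not force not p3 and (p2 implies (p2 implies p3)) since u0 fails p2 implies (p2 implies p3).
u1: does not force it — u1 does not force not p3 and (p2 implies (p2 implies p3)) since u1 fails p2 implies (p2 implies p3).
u2: does not force it.
u3: does not force it.
Worlds forcing the formula: { }.

0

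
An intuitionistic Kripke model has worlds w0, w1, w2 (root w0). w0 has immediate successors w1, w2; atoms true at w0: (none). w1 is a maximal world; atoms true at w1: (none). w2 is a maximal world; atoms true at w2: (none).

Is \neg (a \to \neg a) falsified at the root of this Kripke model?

Yes

w0 \nVdash \neg (a \to \neg a) since w0 is accessible from w0 and w0 \Vdash a \to \neg a.
w0 \Vdash a \to \neg a vacuously: no world accessible from w0 forces the antecedent a.
So the root w0 does not force \neg (a \to \neg a); the model is a countermodel.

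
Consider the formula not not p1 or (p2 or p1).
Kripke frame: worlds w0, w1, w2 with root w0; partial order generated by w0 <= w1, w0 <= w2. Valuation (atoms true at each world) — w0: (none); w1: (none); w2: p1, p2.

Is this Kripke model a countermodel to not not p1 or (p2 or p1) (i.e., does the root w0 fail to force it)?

Yes

w0 does not force not not p1 or (p2 or p1): neither disjunct is forced at w0.
w0 does not force not not p1 since w1 is accessible from w0 and w1 forces not p1.
w1 forces not p1: no world accessible from w1 forces p1.
So the root w0 does not force not not p1 or (p2 or p1); the model is a countermodel.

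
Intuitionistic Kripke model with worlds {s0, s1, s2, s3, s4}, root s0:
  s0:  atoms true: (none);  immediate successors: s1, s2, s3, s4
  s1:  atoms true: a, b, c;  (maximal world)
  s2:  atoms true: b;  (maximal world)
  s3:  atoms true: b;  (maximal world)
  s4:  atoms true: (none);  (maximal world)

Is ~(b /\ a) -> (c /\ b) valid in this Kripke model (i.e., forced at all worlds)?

No

Not every world: s0 ||-/- ~(b /\ a) -> (c /\ b).
s0 ||-/- ~(b /\ a) -> (c /\ b): at the accessible world s2, s2 ||- ~(b /\ a) but s2 ||-/- c /\ b.
s2 ||-/- c /\ b since s2 fails c.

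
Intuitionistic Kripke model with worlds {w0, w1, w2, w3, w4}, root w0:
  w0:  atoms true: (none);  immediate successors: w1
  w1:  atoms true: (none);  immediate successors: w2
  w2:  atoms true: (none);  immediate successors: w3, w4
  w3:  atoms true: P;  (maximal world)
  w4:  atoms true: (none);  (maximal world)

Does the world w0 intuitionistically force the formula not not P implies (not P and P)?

w0 does not force not not P implies (not P and P): at the accessible world w3, w3 forces not not P but w3 does not force not P and P.
w3 does not force not P and P since w3 fails not P.

No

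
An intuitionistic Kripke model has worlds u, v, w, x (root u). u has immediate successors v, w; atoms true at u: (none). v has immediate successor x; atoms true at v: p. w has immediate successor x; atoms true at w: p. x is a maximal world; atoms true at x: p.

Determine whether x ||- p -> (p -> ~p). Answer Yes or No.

No

x ||-/- p -> (p -> ~p): already at x itself, x ||- p but x ||-/- p -> ~p.
x ||-/- p -> ~p: already at x itself, x ||- p but x ||-/- ~p.
x ||-/- ~p since x is accessible from x and x ||- p.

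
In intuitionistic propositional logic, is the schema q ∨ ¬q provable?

No

This is the law of excluded middle, which is not intuitionistically valid.
A Kripke countermodel: worlds s0, s1; order generated by s0 ≤ s1; atoms true at each world — s0:{}; s1:{q}.
s0 ⊮ q ∨ ¬q: neither disjunct is forced at s0.
s0 lacks atom q, so s0 ⊮ q.
So the root s0 does not force the formula.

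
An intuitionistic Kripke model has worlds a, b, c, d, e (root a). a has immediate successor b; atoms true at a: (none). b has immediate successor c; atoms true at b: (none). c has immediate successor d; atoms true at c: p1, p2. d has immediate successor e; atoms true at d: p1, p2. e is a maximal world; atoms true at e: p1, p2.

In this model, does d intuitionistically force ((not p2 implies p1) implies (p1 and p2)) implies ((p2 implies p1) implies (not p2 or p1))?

d forces ((not p2 implies p1) implies (p1 and p2)) implies ((p2 implies p1) implies (not p2 or p1)): every world accessible from d that forces (not p2 implies p1) implies (p1 and p2) (namely d, e) also forces (p2 implies p1) implies (not p2 or p1).

Yes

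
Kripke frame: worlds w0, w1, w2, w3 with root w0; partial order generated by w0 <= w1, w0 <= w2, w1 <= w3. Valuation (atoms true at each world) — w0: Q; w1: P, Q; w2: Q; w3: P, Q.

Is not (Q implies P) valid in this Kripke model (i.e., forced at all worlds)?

No

Not every world: w0 does not force not (Q implies P).
w0 does not force not (Q implies P) since w1 is accessible from w0 and w1 forces Q implies P.
w1 forces Q implies P: every world accessible from w1 that forces Q (namely w1, w3) also forces P.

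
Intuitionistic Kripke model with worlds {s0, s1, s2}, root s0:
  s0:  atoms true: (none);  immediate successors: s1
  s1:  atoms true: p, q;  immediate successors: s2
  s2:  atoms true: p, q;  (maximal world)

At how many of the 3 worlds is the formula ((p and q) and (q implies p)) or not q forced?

2

s0: does not force it — s0 does not force ((p and q) and (q implies p)) or not q: neither disjunct is forced at s0.
s1: forces it.
s2: forces it.
Worlds forcing the formula: {s1, s2}.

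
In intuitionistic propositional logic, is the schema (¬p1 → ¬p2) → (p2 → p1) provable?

No

This is the converse of contraposition, which is not intuitionistically valid.
A Kripke countermodel: worlds s0, s1; order generated by s0 ≤ s1; atoms true at each world — s0:{p2}; s1:{p1,p2}.
s0 ⊮ (¬p1 → ¬p2) → (p2 → p1): already at s0 itself, s0 ⊩ ¬p1 → ¬p2 but s0 ⊮ p2 → p1.
s0 ⊮ p2 → p1: already at s0 itself, s0 ⊩ p2 but s0 ⊮ p1.
s0 lacks atom p1, so s0 ⊮ p1.
So the root s0 does not force the formula.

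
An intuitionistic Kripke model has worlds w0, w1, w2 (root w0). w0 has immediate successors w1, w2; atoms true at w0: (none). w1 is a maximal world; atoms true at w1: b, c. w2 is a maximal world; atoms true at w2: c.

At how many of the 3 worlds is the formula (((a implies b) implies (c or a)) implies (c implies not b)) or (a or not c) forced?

1

w0: does not force it — w0 does not force (((a implies b) implies (c or a)) implies (c implies not b)) or (a or not c): neither disjunct is forced at w0.
w1: does not force it.
w2: forces it.
Worlds forcing the formula: {w2}.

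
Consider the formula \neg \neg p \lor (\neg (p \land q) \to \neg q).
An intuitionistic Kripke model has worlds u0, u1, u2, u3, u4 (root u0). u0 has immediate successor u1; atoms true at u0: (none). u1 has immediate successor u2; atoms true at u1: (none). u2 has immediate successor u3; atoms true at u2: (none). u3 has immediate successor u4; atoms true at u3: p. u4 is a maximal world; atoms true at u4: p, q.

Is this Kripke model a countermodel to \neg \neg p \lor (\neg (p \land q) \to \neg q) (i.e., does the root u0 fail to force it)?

u0 \Vdash \neg \neg p \lor (\neg (p \land q) \to \neg q) via the disjunct \neg \neg p.
So the root u0 forces \neg \neg p \lor (\neg (p \land q) \to \neg q); the model is not a countermodel.

No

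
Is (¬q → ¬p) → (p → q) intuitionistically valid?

This is the converse of contraposition, which is not intuitionistically valid.
A Kripke countermodel: worlds u0, u1; order generated by u0 ≤ u1; atoms true at each world — u0:{p}; u1:{p,q}.
u0 ⊮ (¬q → ¬p) → (p → q): already at u0 itself, u0 ⊩ ¬q → ¬p but u0 ⊮ p → q.
u0 ⊮ p → q: already at u0 itself, u0 ⊩ p but u0 ⊮ q.
u0 lacks atom q, so u0 ⊮ q.
So the root u0 does not force the formula.

No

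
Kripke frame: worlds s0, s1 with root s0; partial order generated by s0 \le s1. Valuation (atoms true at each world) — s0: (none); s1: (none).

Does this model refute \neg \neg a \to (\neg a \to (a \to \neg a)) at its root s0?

No

s0 \Vdash \neg \neg a \to (\neg a \to (a \to \neg a)) vacuously: no world accessible from s0 forces the antecedent \neg \neg a.
So the root s0 forces \neg \neg a \to (\neg a \to (a \to \neg a)); the model is not a countermodel.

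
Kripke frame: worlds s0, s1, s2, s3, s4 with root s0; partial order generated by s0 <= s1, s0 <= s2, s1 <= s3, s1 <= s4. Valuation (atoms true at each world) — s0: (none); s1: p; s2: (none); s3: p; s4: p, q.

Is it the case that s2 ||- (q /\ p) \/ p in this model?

s2 ||-/- (q /\ p) \/ p: neither disjunct is forced at s2.
s2 ||-/- q /\ p since s2 fails q.

No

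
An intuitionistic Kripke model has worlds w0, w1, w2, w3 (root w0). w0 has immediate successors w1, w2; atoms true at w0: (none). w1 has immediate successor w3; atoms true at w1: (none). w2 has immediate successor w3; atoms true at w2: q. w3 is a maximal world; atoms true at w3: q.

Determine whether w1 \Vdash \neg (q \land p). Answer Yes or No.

w1 \Vdash \neg (q \land p): no world accessible from w1 forces q \land p.

Yes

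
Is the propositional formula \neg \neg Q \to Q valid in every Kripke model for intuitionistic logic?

No

This is double-negation elimination, which is not intuitionistically valid.
A Kripke countermodel: worlds u0, u1; order generated by u0 \le u1; atoms true at each world — u0:{}; u1:{Q}.
u0 \nVdash \neg \neg Q \to Q: already at u0 itself, u0 \Vdash \neg \neg Q but u0 \nVdash Q.
u0 lacks atom Q, so u0 \nVdash Q.
So the root u0 does not force the formula.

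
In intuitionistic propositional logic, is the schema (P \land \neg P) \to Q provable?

Yes

This is an instance of ex falso quodlibet, which is intuitionistically derivable.
No world can force both P and \neg P, so the antecedent P \land \neg P is never forced and the implication holds vacuously at every world.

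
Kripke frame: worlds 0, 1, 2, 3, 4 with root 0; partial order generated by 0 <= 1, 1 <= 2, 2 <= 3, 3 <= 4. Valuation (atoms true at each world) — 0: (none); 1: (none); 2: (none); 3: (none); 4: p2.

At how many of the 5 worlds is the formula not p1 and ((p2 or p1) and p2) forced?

1

0: does not force it — 0 does not force not p1 and ((p2 or p1) and p2) since 0 fails (p2 or p1) and p2.
1: does not force it — 1 does not force not p1 and ((p2 or p1) and p2) since 1 fails (p2 or p1) and p2.
2: does not force it — 2 does not force not p1 and ((p2 or p1) and p2) since 2 fails (p2 or p1) and p2.
3: does not force it.
4: forces it.
Worlds forcing the formula: {4}.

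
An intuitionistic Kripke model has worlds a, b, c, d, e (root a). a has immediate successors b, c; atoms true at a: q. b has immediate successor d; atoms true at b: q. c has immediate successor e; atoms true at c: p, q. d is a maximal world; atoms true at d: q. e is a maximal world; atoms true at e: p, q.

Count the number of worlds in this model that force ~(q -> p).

2

a: does not force it — a ||-/- ~(q -> p) since c is accessible from a and c ||- q -> p.
b: forces it.
c: does not force it — c ||-/- ~(q -> p) since c is accessible from c and c ||- q -> p.
d: forces it.
e: does not force it — e ||-/- ~(q -> p) since e is accessible from e and e ||- q -> p.
Worlds forcing the formula: {b, d}.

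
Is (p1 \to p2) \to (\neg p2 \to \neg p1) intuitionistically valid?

This is the forward direction of contraposition, which is intuitionistically derivable.
Assume p1 \to p2 and \neg p2. If p1 held then p2 would follow, contradicting \neg p2; so \neg p1.

Yes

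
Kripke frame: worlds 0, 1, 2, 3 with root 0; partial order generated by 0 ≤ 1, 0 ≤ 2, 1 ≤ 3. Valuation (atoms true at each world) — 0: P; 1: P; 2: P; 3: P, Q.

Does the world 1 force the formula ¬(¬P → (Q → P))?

No

1 ⊮ ¬(¬P → (Q → P)) since 1 is accessible from 1 and 1 ⊩ ¬P → (Q → P).
1 ⊩ ¬P → (Q → P) vacuously: no world accessible from 1 forces the antecedent ¬P.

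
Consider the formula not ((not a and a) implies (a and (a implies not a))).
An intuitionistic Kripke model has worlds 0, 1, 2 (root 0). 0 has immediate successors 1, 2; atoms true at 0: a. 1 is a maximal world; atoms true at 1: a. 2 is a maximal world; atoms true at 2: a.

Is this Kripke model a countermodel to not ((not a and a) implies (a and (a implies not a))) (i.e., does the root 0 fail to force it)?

0 does not force not ((not a and a) implies (a and (a implies not a))) since 0 is accessible from 0 and 0 forces (not a and a) implies (a and (a implies not a)).
0 forces (not a and a) implies (a and (a implies not a)) vacuously: no world accessible from 0 forces the antecedent not a and a.
So the root 0 does not force not ((not a and a) implies (a and (a implies not a))); the model is a countermodel.

Yes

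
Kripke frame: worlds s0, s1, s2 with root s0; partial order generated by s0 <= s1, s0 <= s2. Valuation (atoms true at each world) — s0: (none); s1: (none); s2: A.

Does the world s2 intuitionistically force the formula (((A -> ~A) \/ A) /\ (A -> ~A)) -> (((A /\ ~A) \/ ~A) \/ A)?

s2 ||- (((A -> ~A) \/ A) /\ (A -> ~A)) -> (((A /\ ~A) \/ ~A) \/ A) vacuously: no world accessible from s2 forces the antecedent ((A -> ~A) \/ A) /\ (A -> ~A).

Yes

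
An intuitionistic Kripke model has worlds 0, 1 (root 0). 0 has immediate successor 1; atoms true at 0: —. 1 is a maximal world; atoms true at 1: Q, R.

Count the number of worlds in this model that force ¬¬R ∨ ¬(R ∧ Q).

2

0: forces it.
1: forces it.
Worlds forcing the formula: {0, 1}.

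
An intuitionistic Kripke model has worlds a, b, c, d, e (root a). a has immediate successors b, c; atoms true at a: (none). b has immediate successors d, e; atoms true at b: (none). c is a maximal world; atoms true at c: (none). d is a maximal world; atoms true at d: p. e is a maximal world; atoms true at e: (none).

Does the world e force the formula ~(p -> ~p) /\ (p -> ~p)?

e ||-/- ~(p -> ~p) /\ (p -> ~p) since e fails ~(p -> ~p).

No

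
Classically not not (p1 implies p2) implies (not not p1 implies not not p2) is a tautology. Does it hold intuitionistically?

Yes

This is the distribution of double negation over implication, which is intuitionistically derivable.
Assume not not (p1 implies p2) and not not p1; suppose not p2. Then p1 implies p2 would give not p1 (by contraposition), contradicting not not p1; so not (p1 implies p2), contradicting not not (p1 implies p2). Hence not not p2.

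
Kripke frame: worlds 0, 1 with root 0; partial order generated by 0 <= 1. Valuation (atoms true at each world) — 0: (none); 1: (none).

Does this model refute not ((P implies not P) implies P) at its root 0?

No

0 forces not ((P implies not P) implies P): no world accessible from 0 forces (P implies not P) implies P.
So the root 0 forces not ((P implies not P) implies P); the model is not a countermodel.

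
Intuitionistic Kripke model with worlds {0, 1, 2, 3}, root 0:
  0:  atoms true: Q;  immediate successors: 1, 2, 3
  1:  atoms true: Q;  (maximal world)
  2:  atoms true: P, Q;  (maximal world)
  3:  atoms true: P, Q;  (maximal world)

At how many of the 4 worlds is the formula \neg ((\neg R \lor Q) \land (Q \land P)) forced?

1

0: does not force it — 0 \nVdash \neg ((\neg R \lor Q) \land (Q \land P)) since 2 is accessible from 0 and 2 \Vdash (\neg R \lor Q) \land (Q \land P).
1: forces it.
2: does not force it — 2 \nVdash \neg ((\neg R \lor Q) \land (Q \land P)) since 2 is accessible from 2 and 2 \Vdash (\neg R \lor Q) \land (Q \land P).
3: does not force it.
Worlds forcing the formula: {1}.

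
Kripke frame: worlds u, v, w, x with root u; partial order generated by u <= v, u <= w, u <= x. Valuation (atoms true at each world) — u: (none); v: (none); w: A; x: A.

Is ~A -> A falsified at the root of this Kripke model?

Yes

u ||-/- ~A -> A: at the accessible world v, v ||- ~A but v ||-/- A.
v lacks atom A, so v ||-/- A.
So the root u does not force ~A -> A; the model is a countermodel.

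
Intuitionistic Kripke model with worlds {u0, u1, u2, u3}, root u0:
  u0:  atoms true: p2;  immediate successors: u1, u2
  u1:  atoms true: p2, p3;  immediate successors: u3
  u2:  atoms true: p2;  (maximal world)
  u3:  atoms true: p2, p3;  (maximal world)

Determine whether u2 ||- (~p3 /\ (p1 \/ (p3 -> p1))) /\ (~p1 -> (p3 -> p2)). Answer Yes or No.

Yes

u2 ||- (~p3 /\ (p1 \/ (p3 -> p1))) /\ (~p1 -> (p3 -> p2)) since u2 forces both conjuncts.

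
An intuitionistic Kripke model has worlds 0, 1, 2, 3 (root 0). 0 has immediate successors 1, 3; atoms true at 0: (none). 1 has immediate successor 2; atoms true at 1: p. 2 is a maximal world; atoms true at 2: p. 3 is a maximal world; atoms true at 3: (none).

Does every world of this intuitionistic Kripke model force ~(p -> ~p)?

No

Not every world: 0 ||-/- ~(p -> ~p).
0 ||-/- ~(p -> ~p) since 3 is accessible from 0 and 3 ||- p -> ~p.
3 ||- p -> ~p vacuously: no world accessible from 3 forces the antecedent p.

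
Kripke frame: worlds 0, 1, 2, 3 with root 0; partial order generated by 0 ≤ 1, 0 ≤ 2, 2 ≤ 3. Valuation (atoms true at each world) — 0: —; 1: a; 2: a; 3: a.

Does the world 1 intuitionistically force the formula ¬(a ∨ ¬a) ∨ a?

Yes

1 ⊩ ¬(a ∨ ¬a) ∨ a via the disjunct a.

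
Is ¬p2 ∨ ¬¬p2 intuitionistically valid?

No

This is the weak law of excluded middle, which is not intuitionistically valid.
A Kripke countermodel: worlds s0, s1, s2; order generated by s0 ≤ s1, s0 ≤ s2; atoms true at each world — s0:{}; s1:{p2}; s2:{}.
s0 ⊮ ¬p2 ∨ ¬¬p2: neither disjunct is forced at s0.
s0 ⊮ ¬p2 since s1 is accessible from s0 and s1 ⊩ p2.
So the root s0 does not force the formula.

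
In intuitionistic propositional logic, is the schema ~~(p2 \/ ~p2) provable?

Yes

This is the double negation of excluded middle, which is intuitionistically derivable.
Assuming ~(p2 \/ ~p2): from p2 we'd get p2 \/ ~p2, so ~p2; but then p2 \/ ~p2 again — contradiction. Hence ~~(p2 \/ ~p2).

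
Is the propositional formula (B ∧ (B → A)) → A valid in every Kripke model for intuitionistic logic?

This is modus ponens in implicational form, which is intuitionistically derivable.
If a world forces B and B → A, then applying the implication at that world (which is accessible from itself) gives A.

Yes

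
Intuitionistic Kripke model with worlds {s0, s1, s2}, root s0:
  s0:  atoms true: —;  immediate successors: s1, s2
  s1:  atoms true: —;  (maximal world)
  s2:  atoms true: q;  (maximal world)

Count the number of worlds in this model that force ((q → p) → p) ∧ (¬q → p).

1

s0: does not force it — s0 ⊮ ((q → p) → p) ∧ (¬q → p) since s0 fails (q → p) → p.
s1: does not force it — s1 ⊮ ((q → p) → p) ∧ (¬q → p) since s1 fails (q → p) → p.
s2: forces it.
Worlds forcing the formula: {s2}.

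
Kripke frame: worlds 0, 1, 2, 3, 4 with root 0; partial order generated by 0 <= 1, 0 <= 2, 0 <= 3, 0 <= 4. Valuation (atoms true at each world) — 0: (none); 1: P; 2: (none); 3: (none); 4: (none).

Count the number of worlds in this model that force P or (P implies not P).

0: does not force it — 0 does not force P or (P implies not P): neither disjunct is forced at 0.
1: forces it.
2: forces it.
3: forces it.
4: forces it.
Worlds forcing the formula: {1, 2, 3, 4}.

4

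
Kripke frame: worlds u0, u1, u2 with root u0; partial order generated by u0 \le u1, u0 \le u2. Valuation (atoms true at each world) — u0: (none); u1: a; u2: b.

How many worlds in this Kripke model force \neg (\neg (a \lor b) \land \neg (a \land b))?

3

u0: forces it.
u1: forces it.
u2: forces it.
Worlds forcing the formula: {u0, u1, u2}.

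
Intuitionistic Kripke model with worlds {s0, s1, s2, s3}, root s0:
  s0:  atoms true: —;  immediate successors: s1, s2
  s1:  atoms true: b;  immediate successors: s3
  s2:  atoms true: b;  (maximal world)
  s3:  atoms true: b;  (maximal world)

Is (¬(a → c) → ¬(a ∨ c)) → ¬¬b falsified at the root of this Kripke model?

No

s0 ⊩ (¬(a → c) → ¬(a ∨ c)) → ¬¬b: every world accessible from s0 that forces ¬(a → c) → ¬(a ∨ c) (namely s0, s1, s2, s3) also forces ¬¬b.
So the root s0 forces (¬(a → c) → ¬(a ∨ c)) → ¬¬b; the model is not a countermodel.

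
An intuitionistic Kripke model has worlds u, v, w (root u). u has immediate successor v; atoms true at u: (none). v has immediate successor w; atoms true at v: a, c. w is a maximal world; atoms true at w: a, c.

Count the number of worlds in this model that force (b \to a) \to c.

2

u: does not force it — u \nVdash (b \to a) \to c: already at u itself, u \Vdash b \to a but u \nVdash c.
v: forces it.
w: forces it.
Worlds forcing the formula: {v, w}.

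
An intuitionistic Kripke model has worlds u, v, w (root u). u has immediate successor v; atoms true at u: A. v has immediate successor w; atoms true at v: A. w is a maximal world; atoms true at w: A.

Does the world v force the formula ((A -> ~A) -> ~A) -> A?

v ||- ((A -> ~A) -> ~A) -> A: every world accessible from v that forces (A -> ~A) -> ~A (namely v, w) also forces A.

Yes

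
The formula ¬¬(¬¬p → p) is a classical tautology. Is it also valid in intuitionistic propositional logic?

This is the double negation of double-negation elimination, which is intuitionistically derivable.
By Glivenko's theorem the double negation of any classical propositional tautology is intuitionistically provable; ¬¬p → p is classically a tautology.

Yes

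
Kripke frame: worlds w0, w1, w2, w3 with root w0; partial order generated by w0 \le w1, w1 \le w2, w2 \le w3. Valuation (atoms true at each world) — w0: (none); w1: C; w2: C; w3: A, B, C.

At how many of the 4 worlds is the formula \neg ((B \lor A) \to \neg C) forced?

w0: forces it.
w1: forces it.
w2: forces it.
w3: forces it.
Worlds forcing the formula: {w0, w1, w2, w3}.

4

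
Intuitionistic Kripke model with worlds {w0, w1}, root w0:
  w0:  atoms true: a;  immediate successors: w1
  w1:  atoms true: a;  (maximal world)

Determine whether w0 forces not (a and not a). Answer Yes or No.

Yes

w0 forces not (a and not a): no world accessible from w0 forces a and not a.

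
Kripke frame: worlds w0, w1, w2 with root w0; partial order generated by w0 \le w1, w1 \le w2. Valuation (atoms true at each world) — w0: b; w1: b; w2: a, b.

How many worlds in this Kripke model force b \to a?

1

w0: does not force it — w0 \nVdash b \to a: already at w0 itself, w0 \Vdash b but w0 \nVdash a.
w1: does not force it.
w2: forces it.
Worlds forcing the formula: {w2}.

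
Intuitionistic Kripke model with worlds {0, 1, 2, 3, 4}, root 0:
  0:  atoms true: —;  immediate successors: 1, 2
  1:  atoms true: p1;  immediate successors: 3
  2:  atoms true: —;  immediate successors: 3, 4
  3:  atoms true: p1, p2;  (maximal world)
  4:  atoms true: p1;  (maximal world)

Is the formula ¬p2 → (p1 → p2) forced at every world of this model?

Not every world: 0 ⊮ ¬p2 → (p1 → p2).
0 ⊮ ¬p2 → (p1 → p2): at the accessible world 4, 4 ⊩ ¬p2 but 4 ⊮ p1 → p2.
4 ⊮ p1 → p2: already at 4 itself, 4 ⊩ p1 but 4 ⊮ p2.
4 lacks atom p2, so 4 ⊮ p2.

No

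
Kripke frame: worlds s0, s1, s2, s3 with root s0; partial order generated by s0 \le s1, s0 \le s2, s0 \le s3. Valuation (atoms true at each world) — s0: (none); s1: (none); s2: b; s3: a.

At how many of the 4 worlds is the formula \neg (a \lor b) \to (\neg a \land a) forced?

s0: does not force it — s0 \nVdash \neg (a \lor b) \to (\neg a \land a): at the accessible world s1, s1 \Vdash \neg (a \lor b) but s1 \nVdash \neg a \land a.
s1: does not force it — s1 \nVdash \neg (a \lor b) \to (\neg a \land a): already at s1 itself, s1 \Vdash \neg (a \lor b) but s1 \nVdash \neg a \land a.
s2: forces it.
s3: forces it.
Worlds forcing the formula: {s2, s3}.

2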